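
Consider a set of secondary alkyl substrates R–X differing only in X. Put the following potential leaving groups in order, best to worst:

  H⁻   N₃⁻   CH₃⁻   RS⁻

N₃⁻ > RS⁻ > H⁻ > CH₃⁻

The more stable X⁻ (or X) is on its own — i.e. the weaker a base it is — the better a leaving group it makes.
N₃⁻: pKₐ(HN₃) ≈ 4.7 — linear, resonance-stabilised
RS⁻: pKₐ(RSH (a thiol)) ≈ 10.5
H⁻: pKₐ(H₂) ≈ 36 — extremely strong base; leaves only in special hydride-transfer contexts
CH₃⁻: pKₐ(CH₄) ≈ 48 — unstabilised carbanion; the worst conceivable leaving group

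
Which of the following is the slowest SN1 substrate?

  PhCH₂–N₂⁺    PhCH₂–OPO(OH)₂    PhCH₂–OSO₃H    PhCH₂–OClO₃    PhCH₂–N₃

PhCH₂–N₃

Identical carbon frameworks mean the comparison reduces to leaving-group quality.
Rank by basicity of the departing species: weakest base leaves most easily.
PhCH₂–N₂⁺ loses N₂: no meaningful conjugate acid; N₂ departs as an exceptionally stable neutral molecule
PhCH₂–OClO₃ loses ClO₄⁻: pKₐ(HClO₄) ≈ -10
PhCH₂–OSO₃H loses HSO₄⁻: pKₐ(H₂SO₄) ≈ -3
PhCH₂–OPO(OH)₂ loses H₂PO₄⁻: pKₐ(H₃PO₄) ≈ 2.1
PhCH₂–N₃ loses N₃⁻: pKₐ(HN₃) ≈ 4.7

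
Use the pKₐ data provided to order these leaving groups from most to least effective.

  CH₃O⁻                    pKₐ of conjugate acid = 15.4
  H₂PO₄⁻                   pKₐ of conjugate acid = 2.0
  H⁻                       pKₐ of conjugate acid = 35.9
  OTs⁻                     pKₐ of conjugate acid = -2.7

Lower conjugate-acid pKₐ ⇒ weaker base ⇒ better leaving group.
Sorting by the given values: OTs⁻ (-2.7), H₂PO₄⁻ (2.0), CH₃O⁻ (15.4), H⁻ (35.9).

OTs⁻ > H₂PO₄⁻ > CH₃O⁻ > H⁻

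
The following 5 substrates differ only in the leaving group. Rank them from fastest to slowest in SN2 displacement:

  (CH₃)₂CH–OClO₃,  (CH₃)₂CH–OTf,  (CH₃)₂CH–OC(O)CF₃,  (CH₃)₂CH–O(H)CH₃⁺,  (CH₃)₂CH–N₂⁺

(CH₃)₂CH–N₂⁺ > (CH₃)₂CH–OTf > (CH₃)₂CH–OClO₃ > (CH₃)₂CH–O(H)CH₃⁺ > (CH₃)₂CH–OC(O)CF₃

The skeletons are identical, so relative rate is governed entirely by leaving-group ability.
Rank by basicity of the departing species: weakest base leaves most easily.
(CH₃)₂CH–N₂⁺ loses N₂: no meaningful conjugate acid; N₂ departs as an exceptionally stable neutral molecule
(CH₃)₂CH–OTf loses OTf⁻: pKₐ(CF₃SO₃H (triflic acid)) ≈ -14
(CH₃)₂CH–OClO₃ loses ClO₄⁻: pKₐ(HClO₄) ≈ -10
(CH₃)₂CH–O(H)CH₃⁺ loses R'OH: pKₐ(R'OH₂⁺) ≈ -2.4
(CH₃)₂CH–OC(O)CF₃ loses CF₃COO⁻: pKₐ(CF₃COOH) ≈ 0.2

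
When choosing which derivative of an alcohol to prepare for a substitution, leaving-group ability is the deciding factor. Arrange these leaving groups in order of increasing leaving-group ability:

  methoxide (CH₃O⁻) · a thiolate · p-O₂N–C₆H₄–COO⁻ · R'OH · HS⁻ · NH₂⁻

Leaving-group ability tracks the stability of the departed species; conjugate-acid pKₐ is the usual yardstick (lower pKₐ → better LG).
R'OH: pKₐ(R'OH₂⁺) ≈ -2.4
p-O₂N–C₆H₄–COO⁻: pKₐ(p-nitrobenzoic acid) ≈ 3.4
HS⁻: pKₐ(H₂S) ≈ 7
a thiolate: pKₐ(RSH (a thiol)) ≈ 10.5
methoxide (CH₃O⁻): pKₐ(CH₃OH) ≈ 15.5
NH₂⁻: pKₐ(NH₃) ≈ 38
The question asks for worst first, so the sequence is read in increasing leaving-group ability.

NH₂⁻ < methoxide (CH₃O⁻) < a thiolate < HS⁻ < p-O₂N–C₆H₄–COO⁻ < R'OH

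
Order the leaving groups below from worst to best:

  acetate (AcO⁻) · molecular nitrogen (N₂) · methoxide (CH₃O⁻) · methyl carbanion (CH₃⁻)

methyl carbanion (CH₃⁻) < methoxide (CH₃O⁻) < acetate (AcO⁻) < molecular nitrogen (N₂)

molecular nitrogen (N₂): no meaningful conjugate acid; N₂ departs as an exceptionally stable neutral molecule
acetate (AcO⁻): pKₐ(CH₃COOH) ≈ 4.8
methoxide (CH₃O⁻): pKₐ(CH₃OH) ≈ 15.5
methyl carbanion (CH₃⁻): pKₐ(CH₄) ≈ 48
Listed from poorest to best leaving group as asked.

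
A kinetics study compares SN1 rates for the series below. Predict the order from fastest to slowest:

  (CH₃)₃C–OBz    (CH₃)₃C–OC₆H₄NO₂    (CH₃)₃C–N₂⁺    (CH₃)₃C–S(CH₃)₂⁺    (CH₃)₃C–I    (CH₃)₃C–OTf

(CH₃)₃C–N₂⁺ > (CH₃)₃C–OTf > (CH₃)₃C–I > (CH₃)₃C–S(CH₃)₂⁺ > (CH₃)₃C–OBz > (CH₃)₃C–OC₆H₄NO₂

With the same alkyl group throughout, only the leaving group differentiates the rates.
Rank by basicity of the departing species: weakest base leaves most easily.
(CH₃)₃C–N₂⁺ loses N₂: no meaningful conjugate acid; N₂ departs as an exceptionally stable neutral molecule
(CH₃)₃C–OTf loses OTf⁻: pKₐ(CF₃SO₃H (triflic acid)) ≈ -14
(CH₃)₃C–I loses I⁻: pKₐ(HI) ≈ -10
(CH₃)₃C–S(CH₃)₂⁺ loses SR'₂: pKₐ(R'₂SH⁺) ≈ -7
(CH₃)₃C–OBz loses PhCOO⁻: pKₐ(C₆H₅COOH) ≈ 4.2
(CH₃)₃C–OC₆H₄NO₂ loses p-O₂N–C₆H₄–O⁻: pKₐ(p-nitrophenol) ≈ 7.2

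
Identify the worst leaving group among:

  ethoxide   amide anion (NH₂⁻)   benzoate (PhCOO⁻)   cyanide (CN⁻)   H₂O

H₂O: pKₐ(H₃O⁺) ≈ -1.7
benzoate (PhCOO⁻): pKₐ(C₆H₅COOH) ≈ 4.2
cyanide (CN⁻): pKₐ(HCN) ≈ 9.2
ethoxide: pKₐ(CH₃CH₂OH) ≈ 16
amide anion (NH₂⁻): pKₐ(NH₃) ≈ 38

amide anion (NH₂⁻)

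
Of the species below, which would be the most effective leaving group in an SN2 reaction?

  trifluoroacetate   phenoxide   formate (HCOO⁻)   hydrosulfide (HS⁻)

The more stable X⁻ (or X) is on its own — i.e. the weaker a base it is — the better a leaving group it makes.
trifluoroacetate: pKₐ(CF₃COOH) ≈ 0.2
formate (HCOO⁻): pKₐ(HCOOH) ≈ 3.8
hydrosulfide (HS⁻): pKₐ(H₂S) ≈ 7
phenoxide: pKₐ(C₆H₅OH (phenol)) ≈ 10

trifluoroacetate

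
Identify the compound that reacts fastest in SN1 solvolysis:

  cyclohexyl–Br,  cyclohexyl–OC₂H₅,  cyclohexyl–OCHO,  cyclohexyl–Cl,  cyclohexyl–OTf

Same R in every case — rank the leaving groups.
Leaving-group ability tracks the stability of the departed species; conjugate-acid pKₐ is the usual yardstick (lower pKₐ → better LG).
cyclohexyl–OTf loses OTf⁻: pKₐ(CF₃SO₃H (triflic acid)) ≈ -14
cyclohexyl–Br loses Br⁻: pKₐ(HBr) ≈ -9
cyclohexyl–Cl loses Cl⁻: pKₐ(HCl) ≈ -7
cyclohexyl–OCHO loses HCOO⁻: pKₐ(HCOOH) ≈ 3.8
cyclohexyl–OC₂H₅ loses CH₃CH₂O⁻: pKₐ(CH₃CH₂OH) ≈ 16

cyclohexyl–OTf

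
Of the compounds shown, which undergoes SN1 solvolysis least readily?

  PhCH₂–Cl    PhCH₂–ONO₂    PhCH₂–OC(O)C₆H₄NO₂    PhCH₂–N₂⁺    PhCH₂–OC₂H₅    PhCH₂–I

The skeletons are identical, so relative rate is governed entirely by leaving-group ability.
A good leaving group is a weak base: the lower the pKₐ of its conjugate acid, the more readily it departs.
PhCH₂–N₂⁺ loses N₂: no meaningful conjugate acid; N₂ departs as an exceptionally stable neutral molecule
PhCH₂–I loses I⁻: pKₐ(HI) ≈ -10
PhCH₂–Cl loses Cl⁻: pKₐ(HCl) ≈ -7
PhCH₂–ONO₂ loses NO₃⁻: pKₐ(HNO₃) ≈ -1.3
PhCH₂–OC(O)C₆H₄NO₂ loses p-O₂N–C₆H₄–COO⁻: pKₐ(p-nitrobenzoic acid) ≈ 3.4
PhCH₂–OC₂H₅ loses CH₃CH₂O⁻: pKₐ(CH₃CH₂OH) ≈ 16

PhCH₂–OC₂H₅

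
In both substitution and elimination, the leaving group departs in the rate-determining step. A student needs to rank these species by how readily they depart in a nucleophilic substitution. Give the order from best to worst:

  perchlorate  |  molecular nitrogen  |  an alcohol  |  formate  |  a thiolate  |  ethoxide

A good leaving group is a weak base: the lower the pKₐ of its conjugate acid, the more readily it departs.
molecular nitrogen: no meaningful conjugate acid; N₂ departs as an exceptionally stable neutral molecule
perchlorate: pKₐ(HClO₄) ≈ -10
an alcohol: pKₐ(R'OH₂⁺) ≈ -2.4
formate: pKₐ(HCOOH) ≈ 3.8
a thiolate: pKₐ(RSH (a thiol)) ≈ 10.5
ethoxide: pKₐ(CH₃CH₂OH) ≈ 16

molecular nitrogen > perchlorate > an alcohol > formate > a thiolate > ethoxide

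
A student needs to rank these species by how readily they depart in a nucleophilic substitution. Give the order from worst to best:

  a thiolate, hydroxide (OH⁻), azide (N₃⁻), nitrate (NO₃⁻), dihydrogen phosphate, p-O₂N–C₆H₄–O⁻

Leaving-group ability tracks the stability of the departed species; conjugate-acid pKₐ is the usual yardstick (lower pKₐ → better LG).
nitrate (NO₃⁻): pKₐ(HNO₃) ≈ -1.3
dihydrogen phosphate: pKₐ(H₃PO₄) ≈ 2.1
azide (N₃⁻): pKₐ(HN₃) ≈ 4.7
p-O₂N–C₆H₄–O⁻: pKₐ(p-nitrophenol) ≈ 7.2
a thiolate: pKₐ(RSH (a thiol)) ≈ 10.5
hydroxide (OH⁻): pKₐ(H₂O) ≈ 15.7
Listed from poorest to best leaving group as asked.

hydroxide (OH⁻) < a thiolate < p-O₂N–C₆H₄–O⁻ < azide (N₃⁻) < dihydrogen phosphate < nitrate (NO₃⁻)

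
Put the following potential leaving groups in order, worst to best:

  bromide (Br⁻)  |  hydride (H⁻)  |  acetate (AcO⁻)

Rank by basicity of the departing species: weakest base leaves most easily.
bromide (Br⁻): pKₐ(HBr) ≈ -9
acetate (AcO⁻): pKₐ(CH₃COOH) ≈ 4.8
hydride (H⁻): pKₐ(H₂) ≈ 36 — extremely strong base; leaves only in special hydride-transfer contexts
Listed from poorest to best leaving group as asked.

hydride (H⁻) < acetate (AcO⁻) < bromide (Br⁻)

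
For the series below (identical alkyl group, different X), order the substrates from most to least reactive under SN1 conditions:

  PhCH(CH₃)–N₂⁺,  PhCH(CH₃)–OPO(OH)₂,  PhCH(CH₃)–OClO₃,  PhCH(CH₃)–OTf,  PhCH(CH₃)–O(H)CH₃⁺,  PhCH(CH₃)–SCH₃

The skeletons are identical, so relative rate is governed entirely by leaving-group ability.
A good leaving group is a weak base: the lower the pKₐ of its conjugate acid, the more readily it departs.
PhCH(CH₃)–N₂⁺ loses N₂: no meaningful conjugate acid; N₂ departs as an exceptionally stable neutral molecule
PhCH(CH₃)–OTf loses OTf⁻: pKₐ(CF₃SO₃H (triflic acid)) ≈ -14
PhCH(CH₃)–OClO₃ loses ClO₄⁻: pKₐ(HClO₄) ≈ -10
PhCH(CH₃)–O(H)CH₃⁺ loses R'OH: pKₐ(R'OH₂⁺) ≈ -2.4
PhCH(CH₃)–OPO(OH)₂ loses H₂PO₄⁻: pKₐ(H₃PO₄) ≈ 2.1
PhCH(CH₃)–SCH₃ loses RS⁻: pKₐ(RSH (a thiol)) ≈ 10.5

PhCH(CH₃)–N₂⁺ > PhCH(CH₃)–OTf > PhCH(CH₃)–OClO₃ > PhCH(CH₃)–O(H)CH₃⁺ > PhCH(CH₃)–OPO(OH)₂ > PhCH(CH₃)–SCH₃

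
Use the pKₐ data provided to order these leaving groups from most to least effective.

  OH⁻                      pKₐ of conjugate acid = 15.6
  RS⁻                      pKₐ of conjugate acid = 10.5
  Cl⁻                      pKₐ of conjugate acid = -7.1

Cl⁻ > RS⁻ > OH⁻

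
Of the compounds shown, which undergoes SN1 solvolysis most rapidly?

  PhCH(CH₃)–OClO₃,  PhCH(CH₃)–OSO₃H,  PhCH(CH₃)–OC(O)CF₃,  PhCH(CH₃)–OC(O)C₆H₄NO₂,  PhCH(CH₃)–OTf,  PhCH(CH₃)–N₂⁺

PhCH(CH₃)–N₂⁺

With the same alkyl group throughout, only the leaving group differentiates the rates.
The more stable X⁻ (or X) is on its own — i.e. the weaker a base it is — the better a leaving group it makes.
PhCH(CH₃)–N₂⁺ loses N₂: no meaningful conjugate acid; N₂ departs as an exceptionally stable neutral molecule
PhCH(CH₃)–OTf loses OTf⁻: pKₐ(CF₃SO₃H (triflic acid)) ≈ -14
PhCH(CH₃)–OClO₃ loses ClO₄⁻: pKₐ(HClO₄) ≈ -10
PhCH(CH₃)–OSO₃H loses HSO₄⁻: pKₐ(H₂SO₄) ≈ -3
PhCH(CH₃)–OC(O)CF₃ loses CF₃COO⁻: pKₐ(CF₃COOH) ≈ 0.2
PhCH(CH₃)–OC(O)C₆H₄NO₂ loses p-O₂N–C₆H₄–COO⁻: pKₐ(p-nitrobenzoic acid) ≈ 3.4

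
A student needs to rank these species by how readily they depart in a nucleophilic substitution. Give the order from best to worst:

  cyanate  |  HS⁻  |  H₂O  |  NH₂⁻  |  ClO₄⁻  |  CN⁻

A good leaving group is a weak base: the lower the pKₐ of its conjugate acid, the more readily it departs.
ClO₄⁻: pKₐ(HClO₄) ≈ -10
H₂O: pKₐ(H₃O⁺) ≈ -1.7
cyanate: pKₐ(HOCN) ≈ 3.5
HS⁻: pKₐ(H₂S) ≈ 7
CN⁻: pKₐ(HCN) ≈ 9.2
NH₂⁻: pKₐ(NH₃) ≈ 38

ClO₄⁻ > H₂O > cyanate > HS⁻ > CN⁻ > NH₂⁻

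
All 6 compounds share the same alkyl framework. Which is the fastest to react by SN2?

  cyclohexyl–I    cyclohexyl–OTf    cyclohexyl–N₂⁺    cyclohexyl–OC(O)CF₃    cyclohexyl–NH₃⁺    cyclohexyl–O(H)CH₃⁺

The skeletons are identical, so relative rate is governed entirely by leaving-group ability.
A good leaving group is a weak base: the lower the pKₐ of its conjugate acid, the more readily it departs.
cyclohexyl–N₂⁺ loses N₂: no meaningful conjugate acid; N₂ departs as an exceptionally stable neutral molecule
cyclohexyl–OTf loses OTf⁻: pKₐ(CF₃SO₃H (triflic acid)) ≈ -14
cyclohexyl–I loses I⁻: pKₐ(HI) ≈ -10
cyclohexyl–O(H)CH₃⁺ loses R'OH: pKₐ(R'OH₂⁺) ≈ -2.4
cyclohexyl–OC(O)CF₃ loses CF₃COO⁻: pKₐ(CF₃COOH) ≈ 0.2
cyclohexyl–NH₃⁺ loses NH₃: pKₐ(NH₄⁺) ≈ 9.2

cyclohexyl–N₂⁺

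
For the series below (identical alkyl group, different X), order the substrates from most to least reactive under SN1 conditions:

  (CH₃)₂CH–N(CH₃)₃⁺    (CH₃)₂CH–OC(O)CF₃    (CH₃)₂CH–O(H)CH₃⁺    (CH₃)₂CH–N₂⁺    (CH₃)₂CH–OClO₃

Identical carbon frameworks mean the comparison reduces to leaving-group quality.
Leaving-group ability tracks the stability of the departed species; conjugate-acid pKₐ is the usual yardstick (lower pKₐ → better LG).
(CH₃)₂CH–N₂⁺ loses N₂: no meaningful conjugate acid; N₂ departs as an exceptionally stable neutral molecule
(CH₃)₂CH–OClO₃ loses ClO₄⁻: pKₐ(HClO₄) ≈ -10
(CH₃)₂CH–O(H)CH₃⁺ loses R'OH: pKₐ(R'OH₂⁺) ≈ -2.4
(CH₃)₂CH–OC(O)CF₃ loses CF₃COO⁻: pKₐ(CF₃COOH) ≈ 0.2
(CH₃)₂CH–N(CH₃)₃⁺ loses NR'₃: pKₐ(R'₃NH⁺) ≈ 10.7

(CH₃)₂CH–N₂⁺ > (CH₃)₂CH–OClO₃ > (CH₃)₂CH–O(H)CH₃⁺ > (CH₃)₂CH–OC(O)CF₃ > (CH₃)₂CH–N(CH₃)₃⁺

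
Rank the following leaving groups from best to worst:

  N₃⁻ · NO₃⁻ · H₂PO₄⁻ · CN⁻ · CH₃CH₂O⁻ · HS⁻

NO₃⁻ > H₂PO₄⁻ > N₃⁻ > HS⁻ > CN⁻ > CH₃CH₂O⁻

NO₃⁻: pKₐ(HNO₃) ≈ -1.3 — resonance-delocalised over three oxygens
H₂PO₄⁻: pKₐ(H₃PO₄) ≈ 2.1 — moderate base; biological leaving group after further activation
N₃⁻: pKₐ(HN₃) ≈ 4.7 — linear, resonance-stabilised
HS⁻: pKₐ(H₂S) ≈ 7
CN⁻: pKₐ(HCN) ≈ 9.2
CH₃CH₂O⁻: pKₐ(CH₃CH₂OH) ≈ 16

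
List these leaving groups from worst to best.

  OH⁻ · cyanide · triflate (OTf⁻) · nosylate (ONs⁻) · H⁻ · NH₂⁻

A good leaving group is a weak base: the lower the pKₐ of its conjugate acid, the more readily it departs.
triflate (OTf⁻): pKₐ(CF₃SO₃H (triflic acid)) ≈ -14
nosylate (ONs⁻): pKₐ(p-O₂NC₆H₄SO₃H) ≈ -3.5
cyanide: pKₐ(HCN) ≈ 9.2
OH⁻: pKₐ(H₂O) ≈ 15.7
H⁻: pKₐ(H₂) ≈ 36
NH₂⁻: pKₐ(NH₃) ≈ 38
The question asks for worst first, so the sequence is read in increasing leaving-group ability.

NH₂⁻ < H⁻ < OH⁻ < cyanide < nosylate (ONs⁻) < triflate (OTf⁻)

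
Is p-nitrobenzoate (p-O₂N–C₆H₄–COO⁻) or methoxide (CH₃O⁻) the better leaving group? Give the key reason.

p-nitrobenzoate (p-O₂N–C₆H₄–COO⁻)

p-nitrobenzoate (p-O₂N–C₆H₄–COO⁻) is the better leaving group.
pKₐ(p-nitrobenzoic acid) ≈ 3.4 versus pKₐ(CH₃OH) ≈ 15.5: p-nitrobenzoate (p-O₂N–C₆H₄–COO⁻) is the much weaker base.
Electron-withdrawing nitro group stabilises the carboxylate.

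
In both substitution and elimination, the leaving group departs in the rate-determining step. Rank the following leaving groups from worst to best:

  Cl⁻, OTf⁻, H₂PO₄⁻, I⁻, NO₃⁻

Leaving-group ability tracks the stability of the departed species; conjugate-acid pKₐ is the usual yardstick (lower pKₐ → better LG).
OTf⁻: pKₐ(CF₃SO₃H (triflic acid)) ≈ -14
I⁻: pKₐ(HI) ≈ -10
Cl⁻: pKₐ(HCl) ≈ -7
NO₃⁻: pKₐ(HNO₃) ≈ -1.3
H₂PO₄⁻: pKₐ(H₃PO₄) ≈ 2.1
Reversing gives the worst-to-best order requested.

H₂PO₄⁻ < NO₃⁻ < Cl⁻ < I⁻ < OTf⁻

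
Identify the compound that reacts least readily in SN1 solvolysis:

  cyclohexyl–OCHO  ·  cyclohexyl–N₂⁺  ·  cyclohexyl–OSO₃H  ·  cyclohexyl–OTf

With the same alkyl group throughout, only the leaving group differentiates the rates.
The more stable X⁻ (or X) is on its own — i.e. the weaker a base it is — the better a leaving group it makes.
cyclohexyl–N₂⁺ loses N₂: no meaningful conjugate acid; N₂ departs as an exceptionally stable neutral molecule
cyclohexyl–OTf loses OTf⁻: pKₐ(CF₃SO₃H (triflic acid)) ≈ -14
cyclohexyl–OSO₃H loses HSO₄⁻: pKₐ(H₂SO₄) ≈ -3
cyclohexyl–OCHO loses HCOO⁻: pKₐ(HCOOH) ≈ 3.8

cyclohexyl–OCHO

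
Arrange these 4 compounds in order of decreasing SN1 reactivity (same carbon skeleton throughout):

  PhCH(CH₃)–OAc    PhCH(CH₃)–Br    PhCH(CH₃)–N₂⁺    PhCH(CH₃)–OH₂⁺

PhCH(CH₃)–N₂⁺ > PhCH(CH₃)–Br > PhCH(CH₃)–OH₂⁺ > PhCH(CH₃)–OAc

Same R in every case — rank the leaving groups.
Rank by basicity of the departing species: weakest base leaves most easily.
PhCH(CH₃)–N₂⁺ loses N₂: no meaningful conjugate acid; N₂ departs as an exceptionally stable neutral molecule
PhCH(CH₃)–Br loses Br⁻: pKₐ(HBr) ≈ -9
PhCH(CH₃)–OH₂⁺ loses H₂O: pKₐ(H₃O⁺) ≈ -1.7
PhCH(CH₃)–OAc loses AcO⁻: pKₐ(CH₃COOH) ≈ 4.8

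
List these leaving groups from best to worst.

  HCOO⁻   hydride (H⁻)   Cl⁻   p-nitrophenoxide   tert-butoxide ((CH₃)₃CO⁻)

Cl⁻ > HCOO⁻ > p-nitrophenoxide > tert-butoxide ((CH₃)₃CO⁻) > hydride (H⁻)

Leaving-group ability tracks the stability of the departed species; conjugate-acid pKₐ is the usual yardstick (lower pKₐ → better LG).
Cl⁻: pKₐ(HCl) ≈ -7
HCOO⁻: pKₐ(HCOOH) ≈ 3.8
p-nitrophenoxide: pKₐ(p-nitrophenol) ≈ 7.2
tert-butoxide ((CH₃)₃CO⁻): pKₐ(t-BuOH) ≈ 18
hydride (H⁻): pKₐ(H₂) ≈ 36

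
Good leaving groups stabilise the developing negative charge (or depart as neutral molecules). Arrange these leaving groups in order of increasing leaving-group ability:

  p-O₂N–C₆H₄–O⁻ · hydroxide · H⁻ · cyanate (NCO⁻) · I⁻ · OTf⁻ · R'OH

OTf⁻: pKₐ(CF₃SO₃H (triflic acid)) ≈ -14
I⁻: pKₐ(HI) ≈ -10
R'OH: pKₐ(R'OH₂⁺) ≈ -2.4
cyanate (NCO⁻): pKₐ(HOCN) ≈ 3.5
p-O₂N–C₆H₄–O⁻: pKₐ(p-nitrophenol) ≈ 7.2
hydroxide: pKₐ(H₂O) ≈ 15.7
H⁻: pKₐ(H₂) ≈ 36
Reversing gives the worst-to-best order requested.

H⁻ < hydroxide < p-O₂N–C₆H₄–O⁻ < cyanate (NCO⁻) < R'OH < I⁻ < OTf⁻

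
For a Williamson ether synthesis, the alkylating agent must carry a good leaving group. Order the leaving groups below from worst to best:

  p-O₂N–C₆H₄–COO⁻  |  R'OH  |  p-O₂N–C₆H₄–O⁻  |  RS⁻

A good leaving group is a weak base: the lower the pKₐ of its conjugate acid, the more readily it departs.
R'OH: pKₐ(R'OH₂⁺) ≈ -2.4
p-O₂N–C₆H₄–COO⁻: pKₐ(p-nitrobenzoic acid) ≈ 3.4 — electron-withdrawing nitro group stabilises the carboxylate
p-O₂N–C₆H₄–O⁻: pKₐ(p-nitrophenol) ≈ 7.2
RS⁻: pKₐ(RSH (a thiol)) ≈ 10.5 — moderately basic; rarely leaves without activation
Reversing gives the worst-to-best order requested.

RS⁻ < p-O₂N–C₆H₄–O⁻ < p-O₂N–C₆H₄–COO⁻ < R'OH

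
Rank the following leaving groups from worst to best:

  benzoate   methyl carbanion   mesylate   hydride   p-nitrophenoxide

methyl carbanion < hydride < p-nitrophenoxide < benzoate < mesylate

mesylate: pKₐ(CH₃SO₃H (MsOH)) ≈ -1.9 — resonance-delocalised alkanesulfonate
benzoate: pKₐ(C₆H₅COOH) ≈ 4.2
p-nitrophenoxide: pKₐ(p-nitrophenol) ≈ 7.2 — nitro group delocalises the charge; the classic chromogenic LG
hydride: pKₐ(H₂) ≈ 36
methyl carbanion: pKₐ(CH₄) ≈ 48 — unstabilised carbanion; the worst conceivable leaving group
Reversing gives the worst-to-best order requested.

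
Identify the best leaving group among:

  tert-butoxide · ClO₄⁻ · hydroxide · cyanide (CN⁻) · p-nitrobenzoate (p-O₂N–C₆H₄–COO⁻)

ClO₄⁻

Leaving-group ability tracks the stability of the departed species; conjugate-acid pKₐ is the usual yardstick (lower pKₐ → better LG).
ClO₄⁻: pKₐ(HClO₄) ≈ -10
p-nitrobenzoate (p-O₂N–C₆H₄–COO⁻): pKₐ(p-nitrobenzoic acid) ≈ 3.4
cyanide (CN⁻): pKₐ(HCN) ≈ 9.2
hydroxide: pKₐ(H₂O) ≈ 15.7
tert-butoxide: pKₐ(t-BuOH) ≈ 18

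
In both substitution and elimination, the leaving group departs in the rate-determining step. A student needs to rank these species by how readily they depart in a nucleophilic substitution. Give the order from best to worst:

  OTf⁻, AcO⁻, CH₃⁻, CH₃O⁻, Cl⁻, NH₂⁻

OTf⁻ > Cl⁻ > AcO⁻ > CH₃O⁻ > NH₂⁻ > CH₃⁻

OTf⁻: pKₐ(CF₃SO₃H (triflic acid)) ≈ -14
Cl⁻: pKₐ(HCl) ≈ -7
AcO⁻: pKₐ(CH₃COOH) ≈ 4.8
CH₃O⁻: pKₐ(CH₃OH) ≈ 15.5
NH₂⁻: pKₐ(NH₃) ≈ 38
CH₃⁻: pKₐ(CH₄) ≈ 48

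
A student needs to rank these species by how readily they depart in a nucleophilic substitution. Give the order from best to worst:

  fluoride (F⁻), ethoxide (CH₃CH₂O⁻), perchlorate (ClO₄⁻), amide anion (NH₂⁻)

The more stable X⁻ (or X) is on its own — i.e. the weaker a base it is — the better a leaving group it makes.
perchlorate (ClO₄⁻): pKₐ(HClO₄) ≈ -10
fluoride (F⁻): pKₐ(HF) ≈ 3.2
ethoxide (CH₃CH₂O⁻): pKₐ(CH₃CH₂OH) ≈ 16
amide anion (NH₂⁻): pKₐ(NH₃) ≈ 38 — extremely strong base; never a leaving group

perchlorate (ClO₄⁻) > fluoride (F⁻) > ethoxide (CH₃CH₂O⁻) > amide anion (NH₂⁻)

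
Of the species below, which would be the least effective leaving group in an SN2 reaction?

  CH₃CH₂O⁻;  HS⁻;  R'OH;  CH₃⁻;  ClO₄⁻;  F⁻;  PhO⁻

CH₃⁻

Leaving-group ability tracks the stability of the departed species; conjugate-acid pKₐ is the usual yardstick (lower pKₐ → better LG).
ClO₄⁻: pKₐ(HClO₄) ≈ -10
R'OH: pKₐ(R'OH₂⁺) ≈ -2.4
F⁻: pKₐ(HF) ≈ 3.2
HS⁻: pKₐ(H₂S) ≈ 7
PhO⁻: pKₐ(C₆H₅OH (phenol)) ≈ 10
CH₃CH₂O⁻: pKₐ(CH₃CH₂OH) ≈ 16
CH₃⁻: pKₐ(CH₄) ≈ 48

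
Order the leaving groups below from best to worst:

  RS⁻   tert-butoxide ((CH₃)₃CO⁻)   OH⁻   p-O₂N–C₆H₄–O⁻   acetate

A good leaving group is a weak base: the lower the pKₐ of its conjugate acid, the more readily it departs.
acetate: pKₐ(CH₃COOH) ≈ 4.8
p-O₂N–C₆H₄–O⁻: pKₐ(p-nitrophenol) ≈ 7.2
RS⁻: pKₐ(RSH (a thiol)) ≈ 10.5
OH⁻: pKₐ(H₂O) ≈ 15.7
tert-butoxide ((CH₃)₃CO⁻): pKₐ(t-BuOH) ≈ 18

acetate > p-O₂N–C₆H₄–O⁻ > RS⁻ > OH⁻ > tert-butoxide ((CH₃)₃CO⁻)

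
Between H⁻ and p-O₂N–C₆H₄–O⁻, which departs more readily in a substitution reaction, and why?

p-O₂N–C₆H₄–O⁻

p-O₂N–C₆H₄–O⁻ is the better leaving group.
pKₐ(p-nitrophenol) ≈ 7.2 versus pKₐ(H₂) ≈ 36: p-O₂N–C₆H₄–O⁻ is the much weaker base.
Nitro group delocalises the charge; the classic chromogenic LG.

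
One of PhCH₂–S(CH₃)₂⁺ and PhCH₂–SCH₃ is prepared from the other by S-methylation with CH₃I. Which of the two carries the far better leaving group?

PhCH₂–S(CH₃)₂⁺

From PhCH₂–SCH₃ the departing group would be RS⁻ (pKₐ(RSH (a thiol)) ≈ 10.5). Moderately basic; rarely leaves without activation.
From PhCH₂–S(CH₃)₂⁺ the leaving group is SR'₂ (pKₐ(R'₂SH⁺) ≈ -7). Neutral; leaves from a sulfonium salt (R–SR'₂⁺).
S-methylation with CH₃I works by allowing neutral dimethyl sulfide, rather than methanethiolate, to depart, making PhCH₂–S(CH₃)₂⁺ enormously more reactive.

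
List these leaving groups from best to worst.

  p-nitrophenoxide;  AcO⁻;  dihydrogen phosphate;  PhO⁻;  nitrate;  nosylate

nosylate > nitrate > dihydrogen phosphate > AcO⁻ > p-nitrophenoxide > PhO⁻

nosylate: pKₐ(p-O₂NC₆H₄SO₃H) ≈ -3.5
nitrate: pKₐ(HNO₃) ≈ -1.3
dihydrogen phosphate: pKₐ(H₃PO₄) ≈ 2.1
AcO⁻: pKₐ(CH₃COOH) ≈ 4.8
p-nitrophenoxide: pKₐ(p-nitrophenol) ≈ 7.2
PhO⁻: pKₐ(C₆H₅OH (phenol)) ≈ 10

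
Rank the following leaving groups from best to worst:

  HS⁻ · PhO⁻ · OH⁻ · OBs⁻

Leaving-group ability tracks the stability of the departed species; conjugate-acid pKₐ is the usual yardstick (lower pKₐ → better LG).
OBs⁻: pKₐ(p-BrC₆H₄SO₃H) ≈ -2.8 — arenesulfonate with a p-bromo substituent
HS⁻: pKₐ(H₂S) ≈ 7 — larger and more polarisable than the oxygen analogue
PhO⁻: pKₐ(C₆H₅OH (phenol)) ≈ 10
OH⁻: pKₐ(H₂O) ≈ 15.7 — strong base; essentially never leaves without prior activation

OBs⁻ > HS⁻ > PhO⁻ > OH⁻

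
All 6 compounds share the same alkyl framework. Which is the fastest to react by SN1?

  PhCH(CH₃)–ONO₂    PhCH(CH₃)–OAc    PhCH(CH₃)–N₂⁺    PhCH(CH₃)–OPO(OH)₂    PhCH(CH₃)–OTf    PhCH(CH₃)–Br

With the same alkyl group throughout, only the leaving group differentiates the rates.
The more stable X⁻ (or X) is on its own — i.e. the weaker a base it is — the better a leaving group it makes.
PhCH(CH₃)–N₂⁺ loses N₂: no meaningful conjugate acid; N₂ departs as an exceptionally stable neutral molecule
PhCH(CH₃)–OTf loses OTf⁻: pKₐ(CF₃SO₃H (triflic acid)) ≈ -14
PhCH(CH₃)–Br loses Br⁻: pKₐ(HBr) ≈ -9
PhCH(CH₃)–ONO₂ loses NO₃⁻: pKₐ(HNO₃) ≈ -1.3
PhCH(CH₃)–OPO(OH)₂ loses H₂PO₄⁻: pKₐ(H₃PO₄) ≈ 2.1
PhCH(CH₃)–OAc loses AcO⁻: pKₐ(CH₃COOH) ≈ 4.8

PhCH(CH₃)–N₂⁺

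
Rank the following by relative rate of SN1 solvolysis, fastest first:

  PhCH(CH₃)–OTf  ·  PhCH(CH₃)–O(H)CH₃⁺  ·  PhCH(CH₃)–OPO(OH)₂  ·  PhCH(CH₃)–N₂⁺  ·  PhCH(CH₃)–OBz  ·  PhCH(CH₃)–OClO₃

With the same alkyl group throughout, only the leaving group differentiates the rates.
The more stable X⁻ (or X) is on its own — i.e. the weaker a base it is — the better a leaving group it makes.
PhCH(CH₃)–N₂⁺ loses N₂: no meaningful conjugate acid; N₂ departs as an exceptionally stable neutral molecule
PhCH(CH₃)–OTf loses OTf⁻: pKₐ(CF₃SO₃H (triflic acid)) ≈ -14
PhCH(CH₃)–OClO₃ loses ClO₄⁻: pKₐ(HClO₄) ≈ -10
PhCH(CH₃)–O(H)CH₃⁺ loses R'OH: pKₐ(R'OH₂⁺) ≈ -2.4
PhCH(CH₃)–OPO(OH)₂ loses H₂PO₄⁻: pKₐ(H₃PO₄) ≈ 2.1
PhCH(CH₃)–OBz loses PhCOO⁻: pKₐ(C₆H₅COOH) ≈ 4.2

PhCH(CH₃)–N₂⁺ > PhCH(CH₃)–OTf > PhCH(CH₃)–OClO₃ > PhCH(CH₃)–O(H)CH₃⁺ > PhCH(CH₃)–OPO(OH)₂ > PhCH(CH₃)–OBz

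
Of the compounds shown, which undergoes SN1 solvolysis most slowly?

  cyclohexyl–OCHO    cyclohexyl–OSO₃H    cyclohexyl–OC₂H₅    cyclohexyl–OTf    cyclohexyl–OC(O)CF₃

Identical carbon frameworks mean the comparison reduces to leaving-group quality.
The more stable X⁻ (or X) is on its own — i.e. the weaker a base it is — the better a leaving group it makes.
cyclohexyl–OTf loses OTf⁻: pKₐ(CF₃SO₃H (triflic acid)) ≈ -14
cyclohexyl–OSO₃H loses HSO₄⁻: pKₐ(H₂SO₄) ≈ -3
cyclohexyl–OC(O)CF₃ loses CF₃COO⁻: pKₐ(CF₃COOH) ≈ 0.2
cyclohexyl–OCHO loses HCOO⁻: pKₐ(HCOOH) ≈ 3.8
cyclohexyl–OC₂H₅ loses CH₃CH₂O⁻: pKₐ(CH₃CH₂OH) ≈ 16

cyclohexyl–OC₂H₅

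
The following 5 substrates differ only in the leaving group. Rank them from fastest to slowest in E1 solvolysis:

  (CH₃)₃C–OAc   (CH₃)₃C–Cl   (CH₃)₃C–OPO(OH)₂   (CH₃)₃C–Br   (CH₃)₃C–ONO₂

Identical carbon frameworks mean the comparison reduces to leaving-group quality.
The more stable X⁻ (or X) is on its own — i.e. the weaker a base it is — the better a leaving group it makes.
(CH₃)₃C–Br loses Br⁻: pKₐ(HBr) ≈ -9
(CH₃)₃C–Cl loses Cl⁻: pKₐ(HCl) ≈ -7
(CH₃)₃C–ONO₂ loses NO₃⁻: pKₐ(HNO₃) ≈ -1.3
(CH₃)₃C–OPO(OH)₂ loses H₂PO₄⁻: pKₐ(H₃PO₄) ≈ 2.1
(CH₃)₃C–OAc loses AcO⁻: pKₐ(CH₃COOH) ≈ 4.8

(CH₃)₃C–Br > (CH₃)₃C–Cl > (CH₃)₃C–ONO₂ > (CH₃)₃C–OPO(OH)₂ > (CH₃)₃C–OAc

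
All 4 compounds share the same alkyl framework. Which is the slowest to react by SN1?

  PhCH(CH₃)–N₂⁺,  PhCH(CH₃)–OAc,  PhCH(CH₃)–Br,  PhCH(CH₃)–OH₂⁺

PhCH(CH₃)–OAc

Identical carbon frameworks mean the comparison reduces to leaving-group quality.
The more stable X⁻ (or X) is on its own — i.e. the weaker a base it is — the better a leaving group it makes.
PhCH(CH₃)–N₂⁺ loses N₂: no meaningful conjugate acid; N₂ departs as an exceptionally stable neutral molecule
PhCH(CH₃)–Br loses Br⁻: pKₐ(HBr) ≈ -9
PhCH(CH₃)–OH₂⁺ loses H₂O: pKₐ(H₃O⁺) ≈ -1.7
PhCH(CH₃)–OAc loses AcO⁻: pKₐ(CH₃COOH) ≈ 4.8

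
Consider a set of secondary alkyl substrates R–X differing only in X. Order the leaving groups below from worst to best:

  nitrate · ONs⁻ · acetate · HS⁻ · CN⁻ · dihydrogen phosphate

CN⁻ < HS⁻ < acetate < dihydrogen phosphate < nitrate < ONs⁻

A good leaving group is a weak base: the lower the pKₐ of its conjugate acid, the more readily it departs.
ONs⁻: pKₐ(p-O₂NC₆H₄SO₃H) ≈ -3.5
nitrate: pKₐ(HNO₃) ≈ -1.3
dihydrogen phosphate: pKₐ(H₃PO₄) ≈ 2.1 — moderate base; biological leaving group after further activation
acetate: pKₐ(CH₃COOH) ≈ 4.8 — resonance-stabilised but still a weak base
HS⁻: pKₐ(H₂S) ≈ 7 — larger and more polarisable than the oxygen analogue
CN⁻: pKₐ(HCN) ≈ 9.2 — sp carbon stabilises the charge somewhat, but still a poor LG
The question asks for worst first, so the sequence is read in increasing leaving-group ability.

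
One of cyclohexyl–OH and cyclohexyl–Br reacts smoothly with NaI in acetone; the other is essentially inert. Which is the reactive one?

cyclohexyl–Br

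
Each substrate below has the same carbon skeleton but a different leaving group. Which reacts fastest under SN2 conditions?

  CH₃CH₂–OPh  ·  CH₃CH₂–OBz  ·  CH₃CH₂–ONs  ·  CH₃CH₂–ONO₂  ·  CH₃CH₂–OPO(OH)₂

With the same alkyl group throughout, only the leaving group differentiates the rates.
Rank by basicity of the departing species: weakest base leaves most easily.
CH₃CH₂–ONs loses ONs⁻: pKₐ(p-O₂NC₆H₄SO₃H) ≈ -3.5
CH₃CH₂–ONO₂ loses NO₃⁻: pKₐ(HNO₃) ≈ -1.3
CH₃CH₂–OPO(OH)₂ loses H₂PO₄⁻: pKₐ(H₃PO₄) ≈ 2.1
CH₃CH₂–OBz loses PhCOO⁻: pKₐ(C₆H₅COOH) ≈ 4.2
CH₃CH₂–OPh loses PhO⁻: pKₐ(C₆H₅OH (phenol)) ≈ 10

CH₃CH₂–ONs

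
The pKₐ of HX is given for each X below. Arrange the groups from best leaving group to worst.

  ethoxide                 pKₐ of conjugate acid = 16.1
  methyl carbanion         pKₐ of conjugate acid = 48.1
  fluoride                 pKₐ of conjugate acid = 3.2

fluoride > ethoxide > methyl carbanion

Lower conjugate-acid pKₐ ⇒ weaker base ⇒ better leaving group.
Sorting by the given values: fluoride (3.2), ethoxide (16.1), methyl carbanion (48.1).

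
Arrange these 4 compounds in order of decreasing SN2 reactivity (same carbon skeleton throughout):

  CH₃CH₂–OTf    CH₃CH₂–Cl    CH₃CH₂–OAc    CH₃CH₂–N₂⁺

Same R in every case — rank the leaving groups.
A good leaving group is a weak base: the lower the pKₐ of its conjugate acid, the more readily it departs.
CH₃CH₂–N₂⁺ loses N₂: no meaningful conjugate acid; N₂ departs as an exceptionally stable neutral molecule
CH₃CH₂–OTf loses OTf⁻: pKₐ(CF₃SO₃H (triflic acid)) ≈ -14
CH₃CH₂–Cl loses Cl⁻: pKₐ(HCl) ≈ -7
CH₃CH₂–OAc loses AcO⁻: pKₐ(CH₃COOH) ≈ 4.8

CH₃CH₂–N₂⁺ > CH₃CH₂–OTf > CH₃CH₂–Cl > CH₃CH₂–OAc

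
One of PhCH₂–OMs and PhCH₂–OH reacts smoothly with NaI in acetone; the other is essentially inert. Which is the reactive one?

From PhCH₂–OH the departing group would be OH⁻ (pKₐ(H₂O) ≈ 15.7). Strong base; essentially never leaves without prior activation.
From PhCH₂–OMs the leaving group is OMs⁻ (pKₐ(CH₃SO₃H (MsOH)) ≈ -1.9). Resonance-delocalised alkanesulfonate.
(In practice PhCH₂–OMs is made from PhCH₂–OH by treatment with MsCl / Et₃N, converting the hydroxyl into a mesylate.)

PhCH₂–OMs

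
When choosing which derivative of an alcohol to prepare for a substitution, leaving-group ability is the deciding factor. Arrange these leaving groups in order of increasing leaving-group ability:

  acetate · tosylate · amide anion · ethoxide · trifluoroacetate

tosylate: pKₐ(p-CH₃C₆H₄SO₃H (TsOH)) ≈ -2.8
trifluoroacetate: pKₐ(CF₃COOH) ≈ 0.2
acetate: pKₐ(CH₃COOH) ≈ 4.8
ethoxide: pKₐ(CH₃CH₂OH) ≈ 16
amide anion: pKₐ(NH₃) ≈ 38
The question asks for worst first, so the sequence is read in increasing leaving-group ability.

amide anion < ethoxide < acetate < trifluoroacetate < tosylate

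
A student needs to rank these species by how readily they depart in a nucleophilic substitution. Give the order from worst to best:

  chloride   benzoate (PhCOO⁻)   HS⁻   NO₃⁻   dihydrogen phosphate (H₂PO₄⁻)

chloride: pKₐ(HCl) ≈ -7 — moderately weak base
NO₃⁻: pKₐ(HNO₃) ≈ -1.3 — resonance-delocalised over three oxygens
dihydrogen phosphate (H₂PO₄⁻): pKₐ(H₃PO₄) ≈ 2.1
benzoate (PhCOO⁻): pKₐ(C₆H₅COOH) ≈ 4.2 — aryl carboxylate
HS⁻: pKₐ(H₂S) ≈ 7
The question asks for worst first, so the sequence is read in increasing leaving-group ability.

HS⁻ < benzoate (PhCOO⁻) < dihydrogen phosphate (H₂PO₄⁻) < NO₃⁻ < chloride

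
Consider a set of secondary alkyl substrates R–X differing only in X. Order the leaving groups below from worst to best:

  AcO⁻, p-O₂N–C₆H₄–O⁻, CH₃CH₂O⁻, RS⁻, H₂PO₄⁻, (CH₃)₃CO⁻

Leaving-group ability tracks the stability of the departed species; conjugate-acid pKₐ is the usual yardstick (lower pKₐ → better LG).
H₂PO₄⁻: pKₐ(H₃PO₄) ≈ 2.1
AcO⁻: pKₐ(CH₃COOH) ≈ 4.8
p-O₂N–C₆H₄–O⁻: pKₐ(p-nitrophenol) ≈ 7.2
RS⁻: pKₐ(RSH (a thiol)) ≈ 10.5
CH₃CH₂O⁻: pKₐ(CH₃CH₂OH) ≈ 16
(CH₃)₃CO⁻: pKₐ(t-BuOH) ≈ 18
Listed from poorest to best leaving group as asked.

(CH₃)₃CO⁻ < CH₃CH₂O⁻ < RS⁻ < p-O₂N–C₆H₄–O⁻ < AcO⁻ < H₂PO₄⁻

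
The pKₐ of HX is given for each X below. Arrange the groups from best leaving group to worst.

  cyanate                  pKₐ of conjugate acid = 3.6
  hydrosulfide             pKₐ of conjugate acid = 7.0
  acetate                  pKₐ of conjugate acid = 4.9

cyanate > acetate > hydrosulfide

Lower conjugate-acid pKₐ ⇒ weaker base ⇒ better leaving group.
Sorting by the given values: cyanate (3.6), acetate (4.9), hydrosulfide (7.0).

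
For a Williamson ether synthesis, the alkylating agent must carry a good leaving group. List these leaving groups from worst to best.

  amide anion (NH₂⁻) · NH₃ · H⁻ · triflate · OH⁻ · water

A good leaving group is a weak base: the lower the pKₐ of its conjugate acid, the more readily it departs.
triflate: pKₐ(CF₃SO₃H (triflic acid)) ≈ -14
water: pKₐ(H₃O⁺) ≈ -1.7
NH₃: pKₐ(NH₄⁺) ≈ 9.2
OH⁻: pKₐ(H₂O) ≈ 15.7
H⁻: pKₐ(H₂) ≈ 36
amide anion (NH₂⁻): pKₐ(NH₃) ≈ 38
The question asks for worst first, so the sequence is read in increasing leaving-group ability.

amide anion (NH₂⁻) < H⁻ < OH⁻ < NH₃ < water < triflate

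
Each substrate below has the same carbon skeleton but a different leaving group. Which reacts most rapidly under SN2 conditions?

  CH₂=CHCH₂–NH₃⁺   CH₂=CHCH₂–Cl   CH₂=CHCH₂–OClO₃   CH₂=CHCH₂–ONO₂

CH₂=CHCH₂–OClO₃

Same R in every case — rank the leaving groups.
The more stable X⁻ (or X) is on its own — i.e. the weaker a base it is — the better a leaving group it makes.
CH₂=CHCH₂–OClO₃ loses ClO₄⁻: pKₐ(HClO₄) ≈ -10
CH₂=CHCH₂–Cl loses Cl⁻: pKₐ(HCl) ≈ -7
CH₂=CHCH₂–ONO₂ loses NO₃⁻: pKₐ(HNO₃) ≈ -1.3
CH₂=CHCH₂–NH₃⁺ loses NH₃: pKₐ(NH₄⁺) ≈ 9.2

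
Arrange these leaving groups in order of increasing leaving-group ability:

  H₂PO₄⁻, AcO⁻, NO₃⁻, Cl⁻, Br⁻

AcO⁻ < H₂PO₄⁻ < NO₃⁻ < Cl⁻ < Br⁻

Leaving-group ability tracks the stability of the departed species; conjugate-acid pKₐ is the usual yardstick (lower pKₐ → better LG).
Br⁻: pKₐ(HBr) ≈ -9
Cl⁻: pKₐ(HCl) ≈ -7
NO₃⁻: pKₐ(HNO₃) ≈ -1.3
H₂PO₄⁻: pKₐ(H₃PO₄) ≈ 2.1
AcO⁻: pKₐ(CH₃COOH) ≈ 4.8
The question asks for worst first, so the sequence is read in increasing leaving-group ability.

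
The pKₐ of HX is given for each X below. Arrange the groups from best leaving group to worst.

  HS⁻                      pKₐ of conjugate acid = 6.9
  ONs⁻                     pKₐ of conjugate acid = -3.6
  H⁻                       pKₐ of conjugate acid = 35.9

ONs⁻ > HS⁻ > H⁻

Lower conjugate-acid pKₐ ⇒ weaker base ⇒ better leaving group.
Sorting by the given values: ONs⁻ (-3.6), HS⁻ (6.9), H⁻ (35.9).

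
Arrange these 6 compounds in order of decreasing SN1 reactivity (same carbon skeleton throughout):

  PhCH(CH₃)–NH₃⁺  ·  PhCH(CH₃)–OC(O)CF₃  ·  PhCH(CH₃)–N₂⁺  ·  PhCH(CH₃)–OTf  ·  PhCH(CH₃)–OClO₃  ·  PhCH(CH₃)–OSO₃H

PhCH(CH₃)–N₂⁺ > PhCH(CH₃)–OTf > PhCH(CH₃)–OClO₃ > PhCH(CH₃)–OSO₃H > PhCH(CH₃)–OC(O)CF₃ > PhCH(CH₃)–NH₃⁺

The skeletons are identical, so relative rate is governed entirely by leaving-group ability.
The more stable X⁻ (or X) is on its own — i.e. the weaker a base it is — the better a leaving group it makes.
PhCH(CH₃)–N₂⁺ loses N₂: no meaningful conjugate acid; N₂ departs as an exceptionally stable neutral molecule
PhCH(CH₃)–OTf loses OTf⁻: pKₐ(CF₃SO₃H (triflic acid)) ≈ -14
PhCH(CH₃)–OClO₃ loses ClO₄⁻: pKₐ(HClO₄) ≈ -10
PhCH(CH₃)–OSO₃H loses HSO₄⁻: pKₐ(H₂SO₄) ≈ -3
PhCH(CH₃)–OC(O)CF₃ loses CF₃COO⁻: pKₐ(CF₃COOH) ≈ 0.2
PhCH(CH₃)–NH₃⁺ loses NH₃: pKₐ(NH₄⁺) ≈ 9.2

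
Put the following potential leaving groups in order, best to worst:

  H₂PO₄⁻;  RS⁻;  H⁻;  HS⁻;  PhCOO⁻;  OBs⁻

OBs⁻ > H₂PO₄⁻ > PhCOO⁻ > HS⁻ > RS⁻ > H⁻

Rank by basicity of the departing species: weakest base leaves most easily.
OBs⁻: pKₐ(p-BrC₆H₄SO₃H) ≈ -2.8
H₂PO₄⁻: pKₐ(H₃PO₄) ≈ 2.1 — moderate base; biological leaving group after further activation
PhCOO⁻: pKₐ(C₆H₅COOH) ≈ 4.2
HS⁻: pKₐ(H₂S) ≈ 7 — larger and more polarisable than the oxygen analogue
RS⁻: pKₐ(RSH (a thiol)) ≈ 10.5 — moderately basic; rarely leaves without activation
H⁻: pKₐ(H₂) ≈ 36 — extremely strong base; leaves only in special hydride-transfer contexts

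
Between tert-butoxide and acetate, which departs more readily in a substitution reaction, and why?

acetate is the better leaving group.
pKₐ(CH₃COOH) ≈ 4.8 versus pKₐ(t-BuOH) ≈ 18: acetate is the much weaker base.
Resonance-stabilised but still a weak base.

acetate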